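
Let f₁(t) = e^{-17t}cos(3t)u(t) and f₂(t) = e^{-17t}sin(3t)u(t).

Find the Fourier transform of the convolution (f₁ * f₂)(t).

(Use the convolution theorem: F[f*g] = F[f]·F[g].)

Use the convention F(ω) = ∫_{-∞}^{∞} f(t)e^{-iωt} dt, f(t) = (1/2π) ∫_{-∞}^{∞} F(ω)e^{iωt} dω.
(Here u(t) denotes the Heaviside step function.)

F[f₁*f₂](ω) = \frac{3 \left(i \omega + 17\right)}{\left(\left(i \omega + 17\right)^{2} + 9\right)^{2}}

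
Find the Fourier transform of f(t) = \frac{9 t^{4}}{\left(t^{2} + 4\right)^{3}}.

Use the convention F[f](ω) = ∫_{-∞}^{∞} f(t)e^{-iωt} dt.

F(ω) = \frac{9 \pi \left(4 \omega^{2} - 10 \left|{\omega}\right| + 3\right) e^{- 2 \left|{\omega}\right|}}{16}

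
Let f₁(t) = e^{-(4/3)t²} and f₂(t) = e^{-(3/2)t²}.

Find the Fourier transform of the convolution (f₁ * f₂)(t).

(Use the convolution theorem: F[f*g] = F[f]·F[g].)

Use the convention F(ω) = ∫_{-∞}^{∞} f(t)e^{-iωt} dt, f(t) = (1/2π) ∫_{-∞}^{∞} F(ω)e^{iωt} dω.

F[f₁*f₂](ω) = \frac{\sqrt{2} \pi e^{- \frac{17 \omega^{2}}{48}}}{2}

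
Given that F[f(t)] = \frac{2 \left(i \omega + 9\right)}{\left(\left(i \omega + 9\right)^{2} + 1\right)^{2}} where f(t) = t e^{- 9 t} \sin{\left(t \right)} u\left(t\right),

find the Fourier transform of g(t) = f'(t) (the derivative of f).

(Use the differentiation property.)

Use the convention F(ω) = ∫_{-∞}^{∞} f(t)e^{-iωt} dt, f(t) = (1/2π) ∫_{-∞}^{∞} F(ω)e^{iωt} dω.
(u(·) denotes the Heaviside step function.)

F[g](ω) = \frac{2 i \omega \left(i \omega + 9\right)}{\left(\left(i \omega + 9\right)^{2} + 1\right)^{2}}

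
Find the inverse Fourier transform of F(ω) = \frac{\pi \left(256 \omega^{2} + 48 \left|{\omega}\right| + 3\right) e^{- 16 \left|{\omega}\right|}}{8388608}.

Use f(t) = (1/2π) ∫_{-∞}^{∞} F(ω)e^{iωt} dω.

f(t) = \frac{1}{\left(t^{2} + 256\right)^{3}}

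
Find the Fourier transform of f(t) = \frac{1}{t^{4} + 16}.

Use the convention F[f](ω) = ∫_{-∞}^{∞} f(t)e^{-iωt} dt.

F(ω) = \frac{\pi e^{- \sqrt{2} \left|{\omega}\right|} \sin{\left(\sqrt{2} \left|{\omega}\right| + \frac{\pi}{4} \right)}}{8}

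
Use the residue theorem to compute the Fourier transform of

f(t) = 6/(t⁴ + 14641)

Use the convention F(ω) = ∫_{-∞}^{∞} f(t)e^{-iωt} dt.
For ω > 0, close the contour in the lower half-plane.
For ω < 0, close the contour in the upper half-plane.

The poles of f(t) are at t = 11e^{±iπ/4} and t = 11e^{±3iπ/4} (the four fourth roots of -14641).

Let g(z) = f(z)e^{-iωz}; for large |z| the factor e^{-iωz} decays in the lower half-plane when ω > 0 and in the upper half-plane when ω < 0.

Case ω > 0 (lower half-plane, clockwise contour ⇒ F(ω) = -2πi·ΣRes):
  Res_{z = - \frac{11 \sqrt{2}}{2} - \frac{11 \sqrt{2} i}{2}} g(z) = \frac{3 \sqrt{2} i \left(1 - i\right) e^{\frac{11 \sqrt{2} \omega \left(-1 + i\right)}{2}}}{5324}
  Res_{z = \frac{11 \sqrt{2}}{2} - \frac{11 \sqrt{2} i}{2}} g(z) = \frac{3 \sqrt{2} i \left(1 + i\right) e^{- \frac{11 \sqrt{2} \omega \left(1 + i\right)}{2}}}{5324}
  F(ω) = -2πi·ΣRes = \frac{3 \sqrt{2} \pi \left(1 - i\right) \left(e^{11 \sqrt{2} i \omega} + i\right) e^{- \frac{11 \sqrt{2} \omega \left(1 + i\right)}{2}}}{2662} = \frac{6 \pi e^{- \frac{11 \sqrt{2} \omega}{2}} \sin{\left(\frac{11 \sqrt{2} \omega}{2} + \frac{\pi}{4} \right)}}{1331}

Case ω < 0 (upper half-plane, counterclockwise contour ⇒ F(ω) = +2πi·ΣRes):
  Res_{z = \frac{11 \sqrt{2}}{2} + \frac{11 \sqrt{2} i}{2}} g(z) = \frac{3 \sqrt{2} i \left(-1 + i\right) e^{\frac{11 \sqrt{2} \omega \left(1 - i\right)}{2}}}{5324}
  Res_{z = - \frac{11 \sqrt{2}}{2} + \frac{11 \sqrt{2} i}{2}} g(z) = \frac{3 \sqrt{2} \left(1 - i\right) e^{\frac{11 \sqrt{2} \omega \left(1 + i\right)}{2}}}{5324}
  F(ω) = 2πi·ΣRes = - \frac{3 \sqrt{2} i \pi \left(i \left(1 - i\right) e^{\frac{11 \sqrt{2} \omega \left(1 - i\right)}{2}} - \left(1 - i\right) e^{\frac{11 \sqrt{2} \omega \left(1 + i\right)}{2}}\right)}{2662} = \frac{6 \pi e^{\frac{11 \sqrt{2} \omega}{2}} \cos{\left(\frac{11 \sqrt{2} \omega}{2} + \frac{\pi}{4} \right)}}{1331}

Both cases combine into a single formula in |ω|:

F(ω) = \frac{6 \pi e^{- \frac{11 \sqrt{2} \left|{\omega}\right|}{2}} \sin{\left(\frac{11 \sqrt{2} \left|{\omega}\right|}{2} + \frac{\pi}{4} \right)}}{1331}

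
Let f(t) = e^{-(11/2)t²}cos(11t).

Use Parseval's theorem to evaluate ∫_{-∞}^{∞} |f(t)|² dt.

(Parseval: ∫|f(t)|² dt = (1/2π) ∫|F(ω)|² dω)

∫|f(t)|² dt = \frac{\sqrt{11} \sqrt{\pi} \left(1 + e^{11}\right)}{22 e^{11}}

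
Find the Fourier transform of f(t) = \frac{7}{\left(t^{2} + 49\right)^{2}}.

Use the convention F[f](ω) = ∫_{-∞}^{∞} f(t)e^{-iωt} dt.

F(ω) = \frac{\pi \left(7 \left|{\omega}\right| + 1\right) e^{- 7 \left|{\omega}\right|}}{98}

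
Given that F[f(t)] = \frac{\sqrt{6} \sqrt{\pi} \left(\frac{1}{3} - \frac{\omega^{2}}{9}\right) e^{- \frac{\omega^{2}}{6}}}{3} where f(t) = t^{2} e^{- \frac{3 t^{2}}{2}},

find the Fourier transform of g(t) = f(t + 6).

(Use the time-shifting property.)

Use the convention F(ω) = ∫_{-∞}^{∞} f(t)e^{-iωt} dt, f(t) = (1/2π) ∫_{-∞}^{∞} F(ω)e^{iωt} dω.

F[g](ω) = \frac{\sqrt{6} \sqrt{\pi} \left(3 - \omega^{2}\right) e^{\frac{\omega \left(- \omega + 36 i\right)}{6}}}{27}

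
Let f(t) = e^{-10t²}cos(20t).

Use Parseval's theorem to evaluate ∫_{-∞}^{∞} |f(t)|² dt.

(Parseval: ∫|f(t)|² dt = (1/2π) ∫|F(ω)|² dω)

∫|f(t)|² dt = \frac{\sqrt{5} \sqrt{\pi} \left(1 + e^{20}\right)}{20 e^{20}}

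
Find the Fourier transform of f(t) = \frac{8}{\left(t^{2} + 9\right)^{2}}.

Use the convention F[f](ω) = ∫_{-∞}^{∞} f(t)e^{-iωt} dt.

F(ω) = \frac{4 \pi \left(3 \left|{\omega}\right| + 1\right) e^{- 3 \left|{\omega}\right|}}{27}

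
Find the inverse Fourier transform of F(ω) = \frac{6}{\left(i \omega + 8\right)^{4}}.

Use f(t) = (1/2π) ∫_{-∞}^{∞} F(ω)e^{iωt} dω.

f(t) = t^{3} e^{- 8 t} u\left(t\right)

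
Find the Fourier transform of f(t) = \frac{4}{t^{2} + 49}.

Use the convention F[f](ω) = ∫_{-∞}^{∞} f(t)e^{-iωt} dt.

F(ω) = \frac{4 \pi e^{- 7 \left|{\omega}\right|}}{7}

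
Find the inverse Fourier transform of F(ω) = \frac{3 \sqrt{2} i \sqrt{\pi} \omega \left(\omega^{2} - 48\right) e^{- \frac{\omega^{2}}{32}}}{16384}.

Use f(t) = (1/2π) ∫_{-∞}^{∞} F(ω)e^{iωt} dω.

f(t) = 3 t^{3} e^{- 8 t^{2}}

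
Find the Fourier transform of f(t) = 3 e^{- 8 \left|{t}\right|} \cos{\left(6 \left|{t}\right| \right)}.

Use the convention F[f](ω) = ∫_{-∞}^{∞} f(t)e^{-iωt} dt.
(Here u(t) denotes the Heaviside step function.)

F(ω) = \frac{48 \left(\omega^{2} + 100\right)}{\omega^{4} + 56 \omega^{2} + 10000}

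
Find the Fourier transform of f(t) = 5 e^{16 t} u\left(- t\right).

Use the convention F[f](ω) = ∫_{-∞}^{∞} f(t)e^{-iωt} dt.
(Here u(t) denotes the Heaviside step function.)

F(ω) = - \frac{5}{i \omega - 16}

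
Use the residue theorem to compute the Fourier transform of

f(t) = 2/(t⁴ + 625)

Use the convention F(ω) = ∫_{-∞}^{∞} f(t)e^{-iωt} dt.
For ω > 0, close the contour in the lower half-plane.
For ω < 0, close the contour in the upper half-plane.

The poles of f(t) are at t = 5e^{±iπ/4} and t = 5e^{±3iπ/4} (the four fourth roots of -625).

Let g(z) = f(z)e^{-iωz}; for large |z| the factor e^{-iωz} decays in the lower half-plane when ω > 0 and in the upper half-plane when ω < 0.

Case ω > 0 (lower half-plane, clockwise contour ⇒ F(ω) = -2πi·ΣRes):
  Res_{z = - \frac{5 \sqrt{2}}{2} - \frac{5 \sqrt{2} i}{2}} g(z) = \frac{\sqrt{2} i \left(1 - i\right) e^{\frac{5 \sqrt{2} \omega \left(-1 + i\right)}{2}}}{500}
  Res_{z = \frac{5 \sqrt{2}}{2} - \frac{5 \sqrt{2} i}{2}} g(z) = \frac{\sqrt{2} i \left(1 + i\right) e^{- \frac{5 \sqrt{2} \omega \left(1 + i\right)}{2}}}{500}
  F(ω) = -2πi·ΣRes = \frac{\sqrt{2} \pi \left(1 - i\right) \left(e^{5 \sqrt{2} i \omega} + i\right) e^{- \frac{5 \sqrt{2} \omega \left(1 + i\right)}{2}}}{250} = \frac{2 \pi e^{- \frac{5 \sqrt{2} \omega}{2}} \sin{\left(\frac{5 \sqrt{2} \omega}{2} + \frac{\pi}{4} \right)}}{125}

Case ω < 0 (upper half-plane, counterclockwise contour ⇒ F(ω) = +2πi·ΣRes):
  Res_{z = \frac{5 \sqrt{2}}{2} + \frac{5 \sqrt{2} i}{2}} g(z) = \frac{\sqrt{2} i \left(-1 + i\right) e^{\frac{5 \sqrt{2} \omega \left(1 - i\right)}{2}}}{500}
  Res_{z = - \frac{5 \sqrt{2}}{2} + \frac{5 \sqrt{2} i}{2}} g(z) = \frac{\sqrt{2} \left(1 - i\right) e^{\frac{5 \sqrt{2} \omega \left(1 + i\right)}{2}}}{500}
  F(ω) = 2πi·ΣRes = - \frac{\sqrt{2} i \pi \left(i \left(1 - i\right) e^{\frac{5 \sqrt{2} \omega \left(1 - i\right)}{2}} - \left(1 - i\right) e^{\frac{5 \sqrt{2} \omega \left(1 + i\right)}{2}}\right)}{250} = \frac{2 \pi e^{\frac{5 \sqrt{2} \omega}{2}} \cos{\left(\frac{5 \sqrt{2} \omega}{2} + \frac{\pi}{4} \right)}}{125}

Both cases combine into a single formula in |ω|:

F(ω) = \frac{2 \pi e^{- \frac{5 \sqrt{2} \left|{\omega}\right|}{2}} \sin{\left(\frac{5 \sqrt{2} \left|{\omega}\right|}{2} + \frac{\pi}{4} \right)}}{125}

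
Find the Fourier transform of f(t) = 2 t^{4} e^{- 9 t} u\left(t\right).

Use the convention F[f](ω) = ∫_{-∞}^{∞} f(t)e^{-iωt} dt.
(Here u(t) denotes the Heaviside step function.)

F(ω) = \frac{48}{\left(i \omega + 9\right)^{5}}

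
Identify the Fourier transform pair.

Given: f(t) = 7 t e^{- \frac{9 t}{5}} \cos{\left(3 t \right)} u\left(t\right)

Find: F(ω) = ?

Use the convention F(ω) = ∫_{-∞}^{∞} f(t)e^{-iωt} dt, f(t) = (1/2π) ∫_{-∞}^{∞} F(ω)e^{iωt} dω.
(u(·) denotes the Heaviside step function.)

F(ω) = \frac{175 \left(\left(5 i \omega + 9\right)^{2} - 225\right)}{\left(\left(5 i \omega + 9\right)^{2} + 225\right)^{2}}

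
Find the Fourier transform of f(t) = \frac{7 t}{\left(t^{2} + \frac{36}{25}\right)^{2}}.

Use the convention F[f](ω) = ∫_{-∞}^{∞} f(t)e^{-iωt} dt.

F(ω) = - \frac{35 i \pi \omega e^{- \frac{6 \left|{\omega}\right|}{5}}}{12}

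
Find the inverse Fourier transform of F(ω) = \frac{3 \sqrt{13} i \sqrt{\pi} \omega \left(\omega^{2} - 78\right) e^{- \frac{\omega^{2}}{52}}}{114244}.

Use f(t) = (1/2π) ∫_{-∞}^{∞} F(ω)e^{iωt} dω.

f(t) = 6 t^{3} e^{- 13 t^{2}}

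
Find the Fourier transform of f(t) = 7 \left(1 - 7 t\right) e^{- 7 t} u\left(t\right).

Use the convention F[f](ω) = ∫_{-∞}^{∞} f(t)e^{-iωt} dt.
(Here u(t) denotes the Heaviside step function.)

F(ω) = \frac{7 i \omega}{- \omega^{2} + 14 i \omega + 49}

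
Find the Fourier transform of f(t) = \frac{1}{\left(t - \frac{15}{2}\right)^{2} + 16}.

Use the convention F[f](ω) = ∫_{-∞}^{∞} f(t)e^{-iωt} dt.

F(ω) = \frac{\pi e^{- \frac{15 i \omega}{2} - 4 \left|{\omega}\right|}}{4}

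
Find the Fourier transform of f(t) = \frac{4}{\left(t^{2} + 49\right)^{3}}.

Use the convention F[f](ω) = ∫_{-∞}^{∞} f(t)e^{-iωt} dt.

F(ω) = \frac{\pi \left(49 \omega^{2} + 21 \left|{\omega}\right| + 3\right) e^{- 7 \left|{\omega}\right|}}{33614}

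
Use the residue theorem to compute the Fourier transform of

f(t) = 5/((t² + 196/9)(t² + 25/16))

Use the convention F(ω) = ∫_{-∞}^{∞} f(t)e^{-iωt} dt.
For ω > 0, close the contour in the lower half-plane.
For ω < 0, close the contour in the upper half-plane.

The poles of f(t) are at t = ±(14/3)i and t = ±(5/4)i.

Let g(z) = f(z)e^{-iωz}; for large |z| the factor e^{-iωz} decays in the lower half-plane when ω > 0 and in the upper half-plane when ω < 0.

Case ω > 0 (lower half-plane, clockwise contour ⇒ F(ω) = -2πi·ΣRes):
  Res_{z = - \frac{14 i}{3}} g(z) = - \frac{540 i e^{- \frac{14 \omega}{3}}}{20377}
  Res_{z = - \frac{5 i}{4}} g(z) = \frac{288 i e^{- \frac{5 \omega}{4}}}{2911}
  F(ω) = -2πi·ΣRes = - \frac{1080 \pi e^{- \frac{14 \omega}{3}}}{20377} + \frac{576 \pi e^{- \frac{5 \omega}{4}}}{2911}

Case ω < 0 (upper half-plane, counterclockwise contour ⇒ F(ω) = +2πi·ΣRes):
  Res_{z = \frac{14 i}{3}} g(z) = \frac{540 i e^{\frac{14 \omega}{3}}}{20377}
  Res_{z = \frac{5 i}{4}} g(z) = - \frac{288 i e^{\frac{5 \omega}{4}}}{2911}
  F(ω) = 2πi·ΣRes = \frac{72 \pi \left(56 e^{\frac{5 \omega}{4}} - 15 e^{\frac{14 \omega}{3}}\right)}{20377}

Both cases combine into a single formula in |ω|:

F(ω) = - \frac{1080 \pi e^{- \frac{14 \left|{\omega}\right|}{3}}}{20377} + \frac{576 \pi e^{- \frac{5 \left|{\omega}\right|}{4}}}{2911}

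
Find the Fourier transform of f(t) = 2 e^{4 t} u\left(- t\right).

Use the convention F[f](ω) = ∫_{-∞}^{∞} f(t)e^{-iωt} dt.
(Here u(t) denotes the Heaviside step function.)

F(ω) = - \frac{2}{i \omega - 4}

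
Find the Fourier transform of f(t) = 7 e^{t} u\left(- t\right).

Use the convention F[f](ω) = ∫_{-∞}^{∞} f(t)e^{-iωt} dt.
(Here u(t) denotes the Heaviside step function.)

F(ω) = \frac{7 i}{\omega + i}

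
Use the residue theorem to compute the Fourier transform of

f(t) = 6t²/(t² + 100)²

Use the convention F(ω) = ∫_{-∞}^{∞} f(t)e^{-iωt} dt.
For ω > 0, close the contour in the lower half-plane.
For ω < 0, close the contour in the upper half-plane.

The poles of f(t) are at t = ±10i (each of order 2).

Let g(z) = f(z)e^{-iωz}; for large |z| the factor e^{-iωz} decays in the lower half-plane when ω > 0 and in the upper half-plane when ω < 0.

Case ω > 0 (lower half-plane, clockwise contour ⇒ F(ω) = -2πi·ΣRes):
  Res_{z = - 10 i} g(z) = \frac{3 i \left(1 - 10 \omega\right) e^{- 10 \omega}}{20} (pole of order 2)
  F(ω) = -2πi·ΣRes = \frac{3 \pi \left(1 - 10 \omega\right) e^{- 10 \omega}}{10}

Case ω < 0 (upper half-plane, counterclockwise contour ⇒ F(ω) = +2πi·ΣRes):
  Res_{z = 10 i} g(z) = \frac{3 i \left(- 10 \omega - 1\right) e^{10 \omega}}{20} (pole of order 2)
  F(ω) = 2πi·ΣRes = \frac{3 \pi \left(10 \omega + 1\right) e^{10 \omega}}{10}

Both cases combine into a single formula in |ω|:

F(ω) = \frac{3 \pi \left(1 - 10 \left|{\omega}\right|\right) e^{- 10 \left|{\omega}\right|}}{10}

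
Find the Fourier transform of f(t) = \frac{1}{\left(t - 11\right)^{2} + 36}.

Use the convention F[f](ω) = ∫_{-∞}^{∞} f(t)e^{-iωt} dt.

F(ω) = \frac{\pi e^{- 11 i \omega - 6 \left|{\omega}\right|}}{6}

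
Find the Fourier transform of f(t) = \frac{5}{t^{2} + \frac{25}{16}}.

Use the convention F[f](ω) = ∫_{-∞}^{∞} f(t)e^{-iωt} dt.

F(ω) = 4 \pi e^{- \frac{5 \left|{\omega}\right|}{4}}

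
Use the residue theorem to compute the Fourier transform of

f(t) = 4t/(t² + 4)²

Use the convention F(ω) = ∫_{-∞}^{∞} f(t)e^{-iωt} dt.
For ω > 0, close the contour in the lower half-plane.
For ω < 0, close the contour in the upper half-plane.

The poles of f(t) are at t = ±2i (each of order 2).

Let g(z) = f(z)e^{-iωz}; for large |z| the factor e^{-iωz} decays in the lower half-plane when ω > 0 and in the upper half-plane when ω < 0.

Case ω > 0 (lower half-plane, clockwise contour ⇒ F(ω) = -2πi·ΣRes):
  Res_{z = - 2 i} g(z) = \frac{\omega e^{- 2 \omega}}{2} (pole of order 2)
  F(ω) = -2πi·ΣRes = - i \pi \omega e^{- 2 \omega}

Case ω < 0 (upper half-plane, counterclockwise contour ⇒ F(ω) = +2πi·ΣRes):
  Res_{z = 2 i} g(z) = - \frac{\omega e^{2 \omega}}{2} (pole of order 2)
  F(ω) = 2πi·ΣRes = - i \pi \omega e^{2 \omega}

Both cases combine into a single formula in |ω|:

F(ω) = - i \pi \omega e^{- 2 \left|{\omega}\right|}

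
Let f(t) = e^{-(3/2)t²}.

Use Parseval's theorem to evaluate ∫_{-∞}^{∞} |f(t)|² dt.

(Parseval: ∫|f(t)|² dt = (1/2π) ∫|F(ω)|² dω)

∫|f(t)|² dt = \frac{\sqrt{3} \sqrt{\pi}}{3}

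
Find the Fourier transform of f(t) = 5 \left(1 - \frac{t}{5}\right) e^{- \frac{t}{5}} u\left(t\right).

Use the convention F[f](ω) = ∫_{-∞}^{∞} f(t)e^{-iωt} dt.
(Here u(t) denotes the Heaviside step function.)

F(ω) = \frac{125 i \omega}{- 25 \omega^{2} + 10 i \omega + 1}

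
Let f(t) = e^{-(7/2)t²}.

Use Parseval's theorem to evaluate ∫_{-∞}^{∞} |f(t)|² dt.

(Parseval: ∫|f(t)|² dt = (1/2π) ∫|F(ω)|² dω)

∫|f(t)|² dt = \frac{\sqrt{7} \sqrt{\pi}}{7}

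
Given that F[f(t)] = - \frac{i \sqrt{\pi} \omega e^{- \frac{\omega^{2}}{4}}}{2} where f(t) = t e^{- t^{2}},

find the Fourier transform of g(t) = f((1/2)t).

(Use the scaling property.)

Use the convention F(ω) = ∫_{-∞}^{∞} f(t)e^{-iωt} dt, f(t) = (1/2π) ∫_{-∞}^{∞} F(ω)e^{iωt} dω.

F[g](ω) = - 2 i \sqrt{\pi} \omega e^{- \omega^{2}}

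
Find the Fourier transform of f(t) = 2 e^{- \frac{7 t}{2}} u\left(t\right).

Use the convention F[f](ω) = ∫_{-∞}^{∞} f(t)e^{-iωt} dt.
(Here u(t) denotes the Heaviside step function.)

F(ω) = \frac{4}{2 i \omega + 7}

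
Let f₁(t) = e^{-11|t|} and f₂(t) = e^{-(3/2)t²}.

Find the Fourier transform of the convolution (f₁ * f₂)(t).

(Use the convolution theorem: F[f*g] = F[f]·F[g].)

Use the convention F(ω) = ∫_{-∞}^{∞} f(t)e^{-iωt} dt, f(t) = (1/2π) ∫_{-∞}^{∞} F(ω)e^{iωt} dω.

F[f₁*f₂](ω) = \frac{22 \sqrt{6} \sqrt{\pi} e^{- \frac{\omega^{2}}{6}}}{3 \left(\omega^{2} + 121\right)}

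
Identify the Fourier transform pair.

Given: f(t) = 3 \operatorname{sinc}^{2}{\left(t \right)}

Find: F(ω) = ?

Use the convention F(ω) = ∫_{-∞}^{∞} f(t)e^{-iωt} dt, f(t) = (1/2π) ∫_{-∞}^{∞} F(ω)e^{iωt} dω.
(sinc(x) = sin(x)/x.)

F(ω) = \begin{cases} \frac{3 \pi \left(2 - \left|{\omega}\right|\right)}{2} & \text{for}\: \omega > -2 \wedge \omega < 2 \\0 & \text{otherwise} \end{cases}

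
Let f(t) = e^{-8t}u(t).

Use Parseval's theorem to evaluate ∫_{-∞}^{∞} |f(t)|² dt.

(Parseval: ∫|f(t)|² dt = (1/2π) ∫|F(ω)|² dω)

∫|f(t)|² dt = \frac{1}{16}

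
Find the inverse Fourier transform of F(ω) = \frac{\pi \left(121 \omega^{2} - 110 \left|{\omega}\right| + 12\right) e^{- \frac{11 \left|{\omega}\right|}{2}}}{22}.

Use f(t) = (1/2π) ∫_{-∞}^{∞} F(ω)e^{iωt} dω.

f(t) = \frac{8 t^{4}}{\left(t^{2} + \frac{121}{4}\right)^{3}}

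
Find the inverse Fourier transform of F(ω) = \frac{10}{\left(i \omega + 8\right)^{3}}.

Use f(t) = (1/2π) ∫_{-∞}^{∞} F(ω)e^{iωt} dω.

f(t) = 5 t^{2} e^{- 8 t} u\left(t\right)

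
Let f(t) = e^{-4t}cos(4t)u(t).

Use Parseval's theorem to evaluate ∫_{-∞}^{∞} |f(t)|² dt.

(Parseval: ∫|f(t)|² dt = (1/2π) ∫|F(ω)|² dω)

∫|f(t)|² dt = \frac{3}{32}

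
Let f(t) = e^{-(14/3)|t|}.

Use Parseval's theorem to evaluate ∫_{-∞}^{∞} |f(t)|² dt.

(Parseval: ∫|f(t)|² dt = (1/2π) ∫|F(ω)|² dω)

∫|f(t)|² dt = \frac{3}{14}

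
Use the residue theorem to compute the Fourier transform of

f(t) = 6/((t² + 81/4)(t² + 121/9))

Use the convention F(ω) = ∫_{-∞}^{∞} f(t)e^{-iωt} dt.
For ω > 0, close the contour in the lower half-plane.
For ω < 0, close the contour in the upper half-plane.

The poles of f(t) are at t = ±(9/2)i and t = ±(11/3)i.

Let g(z) = f(z)e^{-iωz}; for large |z| the factor e^{-iωz} decays in the lower half-plane when ω > 0 and in the upper half-plane when ω < 0.

Case ω > 0 (lower half-plane, clockwise contour ⇒ F(ω) = -2πi·ΣRes):
  Res_{z = - \frac{9 i}{2}} g(z) = - \frac{24 i e^{- \frac{9 \omega}{2}}}{245}
  Res_{z = - \frac{11 i}{3}} g(z) = \frac{324 i e^{- \frac{11 \omega}{3}}}{2695}
  F(ω) = -2πi·ΣRes = - \frac{48 \pi e^{- \frac{9 \omega}{2}}}{245} + \frac{648 \pi e^{- \frac{11 \omega}{3}}}{2695}

Case ω < 0 (upper half-plane, counterclockwise contour ⇒ F(ω) = +2πi·ΣRes):
  Res_{z = \frac{9 i}{2}} g(z) = \frac{24 i e^{\frac{9 \omega}{2}}}{245}
  Res_{z = \frac{11 i}{3}} g(z) = - \frac{324 i e^{\frac{11 \omega}{3}}}{2695}
  F(ω) = 2πi·ΣRes = \frac{24 \pi \left(27 e^{\frac{11 \omega}{3}} - 22 e^{\frac{9 \omega}{2}}\right)}{2695}

Both cases combine into a single formula in |ω|:

F(ω) = - \frac{48 \pi e^{- \frac{9 \left|{\omega}\right|}{2}}}{245} + \frac{648 \pi e^{- \frac{11 \left|{\omega}\right|}{3}}}{2695}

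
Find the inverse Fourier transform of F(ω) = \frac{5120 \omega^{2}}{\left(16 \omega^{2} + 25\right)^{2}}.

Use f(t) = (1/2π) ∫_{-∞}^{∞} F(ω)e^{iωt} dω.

f(t) = 4 \left(1 - \frac{5 \left|{t}\right|}{4}\right) e^{- \frac{5 \left|{t}\right|}{4}}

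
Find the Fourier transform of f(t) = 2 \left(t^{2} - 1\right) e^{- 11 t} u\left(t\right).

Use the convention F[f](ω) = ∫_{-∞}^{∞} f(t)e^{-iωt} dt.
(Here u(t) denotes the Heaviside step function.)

F(ω) = \frac{2 \left(2 i \omega - \left(i \omega + 11\right)^{3} + 22\right)}{\left(i \omega + 11\right)^{4}}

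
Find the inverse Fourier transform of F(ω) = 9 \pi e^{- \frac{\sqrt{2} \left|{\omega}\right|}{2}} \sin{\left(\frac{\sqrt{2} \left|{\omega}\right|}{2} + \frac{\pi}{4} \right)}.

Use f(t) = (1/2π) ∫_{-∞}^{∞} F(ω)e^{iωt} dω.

f(t) = \frac{9}{t^{4} + 1}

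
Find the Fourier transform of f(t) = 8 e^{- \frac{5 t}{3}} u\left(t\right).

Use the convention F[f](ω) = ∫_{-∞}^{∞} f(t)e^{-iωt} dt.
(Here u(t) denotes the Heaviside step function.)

F(ω) = \frac{24}{3 i \omega + 5}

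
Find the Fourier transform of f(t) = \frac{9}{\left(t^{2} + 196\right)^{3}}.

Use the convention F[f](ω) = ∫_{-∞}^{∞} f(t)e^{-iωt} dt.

F(ω) = \frac{9 \pi \left(196 \omega^{2} + 42 \left|{\omega}\right| + 3\right) e^{- 14 \left|{\omega}\right|}}{4302592}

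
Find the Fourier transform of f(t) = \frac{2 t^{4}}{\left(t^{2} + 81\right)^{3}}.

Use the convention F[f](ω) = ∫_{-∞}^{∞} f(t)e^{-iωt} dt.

F(ω) = \frac{\pi \left(27 \omega^{2} - 15 \left|{\omega}\right| + 1\right) e^{- 9 \left|{\omega}\right|}}{12}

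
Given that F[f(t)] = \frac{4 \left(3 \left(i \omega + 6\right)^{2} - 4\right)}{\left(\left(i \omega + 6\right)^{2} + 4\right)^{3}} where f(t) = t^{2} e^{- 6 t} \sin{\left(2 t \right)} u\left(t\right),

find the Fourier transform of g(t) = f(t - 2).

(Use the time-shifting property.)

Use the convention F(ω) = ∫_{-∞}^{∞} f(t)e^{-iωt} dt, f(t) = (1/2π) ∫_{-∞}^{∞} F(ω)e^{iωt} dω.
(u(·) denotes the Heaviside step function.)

F[g](ω) = \frac{4 \left(3 \left(i \omega + 6\right)^{2} - 4\right) e^{- 2 i \omega}}{\left(\left(i \omega + 6\right)^{2} + 4\right)^{3}}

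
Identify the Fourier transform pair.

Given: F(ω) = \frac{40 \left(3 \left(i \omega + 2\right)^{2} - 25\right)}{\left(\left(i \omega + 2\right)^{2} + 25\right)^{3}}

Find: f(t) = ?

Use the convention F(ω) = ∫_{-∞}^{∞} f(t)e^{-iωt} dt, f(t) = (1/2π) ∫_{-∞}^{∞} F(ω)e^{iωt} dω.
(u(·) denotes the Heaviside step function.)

f(t) = 4 t^{2} e^{- 2 t} \sin{\left(5 t \right)} u\left(t\right)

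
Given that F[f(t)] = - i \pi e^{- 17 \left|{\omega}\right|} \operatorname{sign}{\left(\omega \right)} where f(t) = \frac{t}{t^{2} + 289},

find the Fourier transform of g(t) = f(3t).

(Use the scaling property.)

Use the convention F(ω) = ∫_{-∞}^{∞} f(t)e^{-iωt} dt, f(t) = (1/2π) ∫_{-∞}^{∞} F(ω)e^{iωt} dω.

F[g](ω) = - \frac{i \pi e^{- \frac{17 \left|{\omega}\right|}{3}} \operatorname{sign}{\left(\omega \right)}}{3}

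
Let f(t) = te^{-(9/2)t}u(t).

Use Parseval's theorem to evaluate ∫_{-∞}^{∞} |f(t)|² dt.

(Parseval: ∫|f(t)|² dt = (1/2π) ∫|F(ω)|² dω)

∫|f(t)|² dt = \frac{2}{729}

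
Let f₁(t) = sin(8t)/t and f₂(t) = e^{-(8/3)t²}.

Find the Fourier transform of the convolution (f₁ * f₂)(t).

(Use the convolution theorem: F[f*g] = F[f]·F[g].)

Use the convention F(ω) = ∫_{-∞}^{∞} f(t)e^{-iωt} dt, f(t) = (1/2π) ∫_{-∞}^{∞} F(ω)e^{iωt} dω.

F[f₁*f₂](ω) = \begin{cases} \frac{\sqrt{6} \pi^{\frac{3}{2}} e^{- \frac{3 \omega^{2}}{32}}}{4} & \text{for}\: \omega > -8 \wedge \omega < 8 \\0 & \text{otherwise} \end{cases}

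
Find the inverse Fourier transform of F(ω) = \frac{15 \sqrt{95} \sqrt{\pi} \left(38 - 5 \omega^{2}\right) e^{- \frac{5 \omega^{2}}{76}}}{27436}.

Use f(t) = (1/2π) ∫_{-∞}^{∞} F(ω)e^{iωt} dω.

f(t) = 3 t^{2} e^{- \frac{19 t^{2}}{5}}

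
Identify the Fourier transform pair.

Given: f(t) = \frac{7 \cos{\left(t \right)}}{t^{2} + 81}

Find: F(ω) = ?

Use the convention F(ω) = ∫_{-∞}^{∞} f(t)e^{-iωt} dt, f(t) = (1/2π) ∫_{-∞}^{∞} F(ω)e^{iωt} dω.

F(ω) = \frac{7 \pi e^{- 9 \left|{\omega + 1}\right|}}{18} + \frac{7 \pi e^{- 9 \left|{\omega - 1}\right|}}{18}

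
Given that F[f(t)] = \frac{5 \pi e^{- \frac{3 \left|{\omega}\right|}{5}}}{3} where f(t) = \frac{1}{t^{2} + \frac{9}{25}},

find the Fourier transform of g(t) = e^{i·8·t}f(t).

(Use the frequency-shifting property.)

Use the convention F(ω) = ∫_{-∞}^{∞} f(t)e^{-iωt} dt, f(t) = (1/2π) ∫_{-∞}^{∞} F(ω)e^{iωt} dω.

F[g](ω) = \frac{5 \pi e^{- \frac{3 \left|{\omega - 8}\right|}{5}}}{3}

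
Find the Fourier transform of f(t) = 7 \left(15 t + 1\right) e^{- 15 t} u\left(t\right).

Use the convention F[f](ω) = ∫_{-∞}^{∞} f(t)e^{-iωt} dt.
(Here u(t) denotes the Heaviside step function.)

F(ω) = \frac{7 \left(- i \omega - 30\right)}{\omega^{2} - 30 i \omega - 225}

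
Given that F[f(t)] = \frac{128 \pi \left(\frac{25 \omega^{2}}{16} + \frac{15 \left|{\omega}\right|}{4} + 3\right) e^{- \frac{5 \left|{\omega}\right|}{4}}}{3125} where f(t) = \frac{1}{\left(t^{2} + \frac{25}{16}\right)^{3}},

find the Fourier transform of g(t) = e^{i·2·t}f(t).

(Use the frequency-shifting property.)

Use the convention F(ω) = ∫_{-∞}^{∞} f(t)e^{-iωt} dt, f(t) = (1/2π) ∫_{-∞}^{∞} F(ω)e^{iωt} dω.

F[g](ω) = \frac{8 \pi \left(25 \left(\omega - 2\right)^{2} + 60 \left|{\omega - 2}\right| + 48\right) e^{- \frac{5 \left|{\omega - 2}\right|}{4}}}{3125}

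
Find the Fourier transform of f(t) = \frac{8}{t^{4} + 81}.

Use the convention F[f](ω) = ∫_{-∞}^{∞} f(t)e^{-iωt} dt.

F(ω) = \frac{8 \pi e^{- \frac{3 \sqrt{2} \left|{\omega}\right|}{2}} \sin{\left(\frac{3 \sqrt{2} \left|{\omega}\right|}{2} + \frac{\pi}{4} \right)}}{27}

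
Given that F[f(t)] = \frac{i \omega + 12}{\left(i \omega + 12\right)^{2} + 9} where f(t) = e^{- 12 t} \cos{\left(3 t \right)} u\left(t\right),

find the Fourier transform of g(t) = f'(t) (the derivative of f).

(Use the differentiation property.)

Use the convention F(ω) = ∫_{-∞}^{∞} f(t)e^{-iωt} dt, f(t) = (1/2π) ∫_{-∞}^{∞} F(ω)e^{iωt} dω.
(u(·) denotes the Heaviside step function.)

F[g](ω) = \frac{i \omega \left(i \omega + 12\right)}{\left(i \omega + 12\right)^{2} + 9}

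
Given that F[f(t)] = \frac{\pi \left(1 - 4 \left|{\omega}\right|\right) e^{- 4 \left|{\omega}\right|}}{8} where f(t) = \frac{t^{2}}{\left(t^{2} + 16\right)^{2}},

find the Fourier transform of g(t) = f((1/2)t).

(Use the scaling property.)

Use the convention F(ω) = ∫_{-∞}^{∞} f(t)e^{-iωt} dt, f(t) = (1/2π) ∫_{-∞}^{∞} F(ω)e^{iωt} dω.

F[g](ω) = \frac{\pi \left(1 - 8 \left|{\omega}\right|\right) e^{- 8 \left|{\omega}\right|}}{4}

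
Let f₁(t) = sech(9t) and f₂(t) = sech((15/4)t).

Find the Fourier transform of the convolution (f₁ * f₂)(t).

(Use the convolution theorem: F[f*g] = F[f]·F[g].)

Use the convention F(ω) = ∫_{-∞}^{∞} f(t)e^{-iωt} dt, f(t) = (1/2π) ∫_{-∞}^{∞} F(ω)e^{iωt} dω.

F[f₁*f₂](ω) = \frac{4 \pi^{2}}{135 \cosh{\left(\frac{\pi \omega}{18} \right)} \cosh{\left(\frac{2 \pi \omega}{15} \right)}}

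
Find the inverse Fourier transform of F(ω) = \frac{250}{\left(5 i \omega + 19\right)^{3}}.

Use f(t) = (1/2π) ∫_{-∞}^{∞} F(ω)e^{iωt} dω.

f(t) = t^{2} e^{- \frac{19 t}{5}} u\left(t\right)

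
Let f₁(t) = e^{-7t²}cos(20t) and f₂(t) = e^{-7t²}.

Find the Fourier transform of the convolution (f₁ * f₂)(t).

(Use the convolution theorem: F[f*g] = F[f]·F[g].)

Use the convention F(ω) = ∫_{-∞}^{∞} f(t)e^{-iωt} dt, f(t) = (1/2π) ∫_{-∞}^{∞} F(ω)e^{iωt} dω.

F[f₁*f₂](ω) = \frac{\pi \left(e^{\frac{20 \omega}{7}} + 1\right) e^{- \frac{\omega^{2}}{14} - \frac{10 \omega}{7} - \frac{100}{7}}}{14}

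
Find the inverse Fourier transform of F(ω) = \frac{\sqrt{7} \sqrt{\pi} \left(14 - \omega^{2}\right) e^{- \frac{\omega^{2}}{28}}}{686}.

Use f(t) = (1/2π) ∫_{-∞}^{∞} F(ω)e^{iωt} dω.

f(t) = 2 t^{2} e^{- 7 t^{2}}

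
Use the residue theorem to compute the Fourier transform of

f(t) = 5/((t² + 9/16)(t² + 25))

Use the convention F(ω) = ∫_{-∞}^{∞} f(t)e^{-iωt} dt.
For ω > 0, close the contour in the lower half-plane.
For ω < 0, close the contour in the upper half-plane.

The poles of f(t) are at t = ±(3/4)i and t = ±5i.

Let g(z) = f(z)e^{-iωz}; for large |z| the factor e^{-iωz} decays in the lower half-plane when ω > 0 and in the upper half-plane when ω < 0.

Case ω > 0 (lower half-plane, clockwise contour ⇒ F(ω) = -2πi·ΣRes):
  Res_{z = - \frac{3 i}{4}} g(z) = \frac{160 i e^{- \frac{3 \omega}{4}}}{1173}
  Res_{z = - 5 i} g(z) = - \frac{8 i e^{- 5 \omega}}{391}
  F(ω) = -2πi·ΣRes = - \frac{16 \pi e^{- 5 \omega}}{391} + \frac{320 \pi e^{- \frac{3 \omega}{4}}}{1173}

Case ω < 0 (upper half-plane, counterclockwise contour ⇒ F(ω) = +2πi·ΣRes):
  Res_{z = \frac{3 i}{4}} g(z) = - \frac{160 i e^{\frac{3 \omega}{4}}}{1173}
  Res_{z = 5 i} g(z) = \frac{8 i e^{5 \omega}}{391}
  F(ω) = 2πi·ΣRes = \frac{16 \pi \left(20 e^{\frac{3 \omega}{4}} - 3 e^{5 \omega}\right)}{1173}

Both cases combine into a single formula in |ω|:

F(ω) = - \frac{16 \pi e^{- 5 \left|{\omega}\right|}}{391} + \frac{320 \pi e^{- \frac{3 \left|{\omega}\right|}{4}}}{1173}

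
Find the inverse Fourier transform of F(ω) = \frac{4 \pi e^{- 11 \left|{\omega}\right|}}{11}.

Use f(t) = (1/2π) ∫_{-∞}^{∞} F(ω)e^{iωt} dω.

f(t) = \frac{4}{t^{2} + 121}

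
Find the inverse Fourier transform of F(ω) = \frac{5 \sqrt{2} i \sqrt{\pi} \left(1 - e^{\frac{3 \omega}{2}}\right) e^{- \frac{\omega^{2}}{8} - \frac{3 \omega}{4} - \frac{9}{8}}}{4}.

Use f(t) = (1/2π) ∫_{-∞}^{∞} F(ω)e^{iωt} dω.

f(t) = 5 e^{- 2 t^{2}} \sin{\left(3 t \right)}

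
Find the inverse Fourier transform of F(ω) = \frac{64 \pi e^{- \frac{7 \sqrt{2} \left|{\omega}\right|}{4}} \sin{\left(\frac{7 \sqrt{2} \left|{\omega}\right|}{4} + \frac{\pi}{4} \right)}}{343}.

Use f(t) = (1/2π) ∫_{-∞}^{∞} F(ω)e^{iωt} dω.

f(t) = \frac{8}{t^{4} + \frac{2401}{16}}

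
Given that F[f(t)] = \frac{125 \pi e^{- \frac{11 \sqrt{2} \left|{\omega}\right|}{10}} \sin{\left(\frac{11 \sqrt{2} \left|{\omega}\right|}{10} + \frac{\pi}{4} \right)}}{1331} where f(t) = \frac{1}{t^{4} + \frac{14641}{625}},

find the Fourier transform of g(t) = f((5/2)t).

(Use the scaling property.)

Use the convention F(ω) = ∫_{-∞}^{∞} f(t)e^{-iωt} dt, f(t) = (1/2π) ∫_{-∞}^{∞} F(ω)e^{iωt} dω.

F[g](ω) = \frac{50 \pi e^{- \frac{11 \sqrt{2} \left|{\omega}\right|}{25}} \sin{\left(\frac{11 \sqrt{2} \left|{\omega}\right|}{25} + \frac{\pi}{4} \right)}}{1331}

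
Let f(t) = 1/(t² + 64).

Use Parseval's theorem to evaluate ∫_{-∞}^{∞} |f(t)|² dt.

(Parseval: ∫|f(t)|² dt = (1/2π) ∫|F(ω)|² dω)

∫|f(t)|² dt = \frac{\pi}{1024}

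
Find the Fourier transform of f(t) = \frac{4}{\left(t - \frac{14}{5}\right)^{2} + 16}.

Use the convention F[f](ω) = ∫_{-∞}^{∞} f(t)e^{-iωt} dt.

F(ω) = \pi e^{- \frac{14 i \omega}{5} - 4 \left|{\omega}\right|}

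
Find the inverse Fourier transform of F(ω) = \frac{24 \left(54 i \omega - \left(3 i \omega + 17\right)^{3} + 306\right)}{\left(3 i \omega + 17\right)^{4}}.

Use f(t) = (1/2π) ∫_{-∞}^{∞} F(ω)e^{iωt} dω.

f(t) = 8 \left(t^{2} - 1\right) e^{- \frac{17 t}{3}} u\left(t\right)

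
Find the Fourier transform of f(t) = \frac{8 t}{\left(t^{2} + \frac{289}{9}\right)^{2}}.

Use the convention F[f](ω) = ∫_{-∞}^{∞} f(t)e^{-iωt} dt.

F(ω) = - \frac{12 i \pi \omega e^{- \frac{17 \left|{\omega}\right|}{3}}}{17}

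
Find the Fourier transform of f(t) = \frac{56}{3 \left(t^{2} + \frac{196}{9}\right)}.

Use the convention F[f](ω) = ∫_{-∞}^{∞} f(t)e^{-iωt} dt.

F(ω) = 4 \pi e^{- \frac{14 \left|{\omega}\right|}{3}}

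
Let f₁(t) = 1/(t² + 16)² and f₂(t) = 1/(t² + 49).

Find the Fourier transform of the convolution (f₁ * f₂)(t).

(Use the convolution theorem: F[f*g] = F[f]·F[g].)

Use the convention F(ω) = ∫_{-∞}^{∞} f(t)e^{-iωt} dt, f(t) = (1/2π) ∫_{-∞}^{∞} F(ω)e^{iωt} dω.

F[f₁*f₂](ω) = \frac{\pi^{2} \left(4 \left|{\omega}\right| + 1\right) e^{- 11 \left|{\omega}\right|}}{896}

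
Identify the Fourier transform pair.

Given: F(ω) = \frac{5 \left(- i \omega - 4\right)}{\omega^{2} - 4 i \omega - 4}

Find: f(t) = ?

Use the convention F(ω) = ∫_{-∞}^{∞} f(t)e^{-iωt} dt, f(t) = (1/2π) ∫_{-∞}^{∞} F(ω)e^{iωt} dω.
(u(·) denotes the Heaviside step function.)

f(t) = 5 \left(2 t + 1\right) e^{- 2 t} u\left(t\right)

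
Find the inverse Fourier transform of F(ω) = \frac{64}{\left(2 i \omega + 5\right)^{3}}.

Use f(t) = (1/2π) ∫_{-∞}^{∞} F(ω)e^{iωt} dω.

f(t) = 4 t^{2} e^{- \frac{5 t}{2}} u\left(t\right)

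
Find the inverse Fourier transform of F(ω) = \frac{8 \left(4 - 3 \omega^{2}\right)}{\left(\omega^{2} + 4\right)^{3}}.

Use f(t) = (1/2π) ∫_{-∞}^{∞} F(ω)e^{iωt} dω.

f(t) = t^{2} e^{- 2 \left|{t}\right|}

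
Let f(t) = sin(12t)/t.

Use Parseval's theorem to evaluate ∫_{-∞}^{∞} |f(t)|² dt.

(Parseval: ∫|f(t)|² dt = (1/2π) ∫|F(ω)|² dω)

∫|f(t)|² dt = 12 \pi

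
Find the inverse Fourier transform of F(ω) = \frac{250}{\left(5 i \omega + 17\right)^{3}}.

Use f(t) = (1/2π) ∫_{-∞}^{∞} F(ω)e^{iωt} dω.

f(t) = t^{2} e^{- \frac{17 t}{5}} u\left(t\right)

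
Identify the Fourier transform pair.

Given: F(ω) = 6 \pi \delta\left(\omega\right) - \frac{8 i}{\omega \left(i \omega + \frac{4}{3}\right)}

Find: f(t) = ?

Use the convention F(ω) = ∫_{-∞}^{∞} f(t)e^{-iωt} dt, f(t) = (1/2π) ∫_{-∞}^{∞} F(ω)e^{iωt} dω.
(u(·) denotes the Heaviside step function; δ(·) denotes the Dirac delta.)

f(t) = 6 \left(1 - e^{- \frac{4 t}{3}}\right) u\left(t\right)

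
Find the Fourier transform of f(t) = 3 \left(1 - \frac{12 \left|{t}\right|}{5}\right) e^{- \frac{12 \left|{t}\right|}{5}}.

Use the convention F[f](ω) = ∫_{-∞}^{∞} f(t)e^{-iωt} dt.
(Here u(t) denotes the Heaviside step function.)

F(ω) = \frac{18000 \omega^{2}}{\left(25 \omega^{2} + 144\right)^{2}}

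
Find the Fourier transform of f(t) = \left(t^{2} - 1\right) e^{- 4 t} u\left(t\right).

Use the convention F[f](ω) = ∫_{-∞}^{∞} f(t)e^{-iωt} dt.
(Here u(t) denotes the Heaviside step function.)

F(ω) = \frac{2 i \omega - \left(i \omega + 4\right)^{3} + 8}{\left(i \omega + 4\right)^{4}}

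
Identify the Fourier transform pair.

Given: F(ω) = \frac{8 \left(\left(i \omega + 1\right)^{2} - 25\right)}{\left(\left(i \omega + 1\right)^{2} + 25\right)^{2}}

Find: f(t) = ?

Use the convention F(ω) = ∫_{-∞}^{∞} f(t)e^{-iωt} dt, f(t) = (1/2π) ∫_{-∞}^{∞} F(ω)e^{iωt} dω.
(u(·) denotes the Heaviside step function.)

f(t) = 8 t e^{- t} \cos{\left(5 t \right)} u\left(t\right)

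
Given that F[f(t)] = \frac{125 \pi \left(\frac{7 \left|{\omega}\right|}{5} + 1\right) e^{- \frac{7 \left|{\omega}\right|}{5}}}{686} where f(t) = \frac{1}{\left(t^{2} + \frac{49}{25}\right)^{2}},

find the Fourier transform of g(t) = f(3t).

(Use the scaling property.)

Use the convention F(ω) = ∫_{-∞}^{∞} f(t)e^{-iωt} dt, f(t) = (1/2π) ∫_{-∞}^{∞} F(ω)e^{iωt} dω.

F[g](ω) = \frac{25 \pi \left(7 \left|{\omega}\right| + 15\right) e^{- \frac{7 \left|{\omega}\right|}{15}}}{6174}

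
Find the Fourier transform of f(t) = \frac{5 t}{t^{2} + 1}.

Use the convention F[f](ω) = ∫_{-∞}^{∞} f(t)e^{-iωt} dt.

F(ω) = - 5 i \pi e^{- \left|{\omega}\right|} \operatorname{sign}{\left(\omega \right)}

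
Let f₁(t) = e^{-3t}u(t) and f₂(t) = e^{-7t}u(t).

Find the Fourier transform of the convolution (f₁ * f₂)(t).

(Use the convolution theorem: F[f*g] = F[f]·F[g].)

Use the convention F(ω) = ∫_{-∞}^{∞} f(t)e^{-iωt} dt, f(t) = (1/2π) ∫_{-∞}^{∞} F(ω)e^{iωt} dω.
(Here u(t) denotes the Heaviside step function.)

F[f₁*f₂](ω) = \frac{1}{\left(i \omega + 3\right) \left(i \omega + 7\right)}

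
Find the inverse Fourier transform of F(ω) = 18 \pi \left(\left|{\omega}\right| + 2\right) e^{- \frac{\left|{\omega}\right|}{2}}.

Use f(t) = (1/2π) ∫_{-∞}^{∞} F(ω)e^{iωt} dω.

f(t) = \frac{9}{\left(t^{2} + \frac{1}{4}\right)^{2}}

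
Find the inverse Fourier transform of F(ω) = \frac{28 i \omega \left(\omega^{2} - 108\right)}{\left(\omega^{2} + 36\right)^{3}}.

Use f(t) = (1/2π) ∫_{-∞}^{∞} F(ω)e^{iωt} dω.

f(t) = 7 t e^{- 6 \left|{t}\right|} \left|{t}\right|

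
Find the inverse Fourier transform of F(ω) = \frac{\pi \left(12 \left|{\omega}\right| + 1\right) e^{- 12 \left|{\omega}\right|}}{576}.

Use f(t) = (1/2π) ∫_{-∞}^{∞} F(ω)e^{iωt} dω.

f(t) = \frac{6}{\left(t^{2} + 144\right)^{2}}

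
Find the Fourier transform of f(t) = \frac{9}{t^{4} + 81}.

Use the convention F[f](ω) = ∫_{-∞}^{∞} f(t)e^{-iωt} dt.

F(ω) = \frac{\pi e^{- \frac{3 \sqrt{2} \left|{\omega}\right|}{2}} \sin{\left(\frac{3 \sqrt{2} \left|{\omega}\right|}{2} + \frac{\pi}{4} \right)}}{3}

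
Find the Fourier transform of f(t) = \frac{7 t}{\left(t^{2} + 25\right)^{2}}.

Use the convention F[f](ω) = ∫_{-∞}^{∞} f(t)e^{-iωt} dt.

F(ω) = - \frac{7 i \pi \omega e^{- 5 \left|{\omega}\right|}}{10}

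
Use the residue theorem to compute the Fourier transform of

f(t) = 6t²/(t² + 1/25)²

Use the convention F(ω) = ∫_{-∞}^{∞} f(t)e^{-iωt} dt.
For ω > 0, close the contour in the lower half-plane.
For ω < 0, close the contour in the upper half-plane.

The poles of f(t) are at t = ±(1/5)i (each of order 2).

Let g(z) = f(z)e^{-iωz}; for large |z| the factor e^{-iωz} decays in the lower half-plane when ω > 0 and in the upper half-plane when ω < 0.

Case ω > 0 (lower half-plane, clockwise contour ⇒ F(ω) = -2πi·ΣRes):
  Res_{z = - \frac{i}{5}} g(z) = \frac{3 i \left(5 - \omega\right) e^{- \frac{\omega}{5}}}{2} (pole of order 2)
  F(ω) = -2πi·ΣRes = 3 \pi \left(5 - \omega\right) e^{- \frac{\omega}{5}}

Case ω < 0 (upper half-plane, counterclockwise contour ⇒ F(ω) = +2πi·ΣRes):
  Res_{z = \frac{i}{5}} g(z) = \frac{3 i \left(- \omega - 5\right) e^{\frac{\omega}{5}}}{2} (pole of order 2)
  F(ω) = 2πi·ΣRes = 3 \pi \left(\omega + 5\right) e^{\frac{\omega}{5}}

Both cases combine into a single formula in |ω|:

F(ω) = 3 \pi \left(5 - \left|{\omega}\right|\right) e^{- \frac{\left|{\omega}\right|}{5}}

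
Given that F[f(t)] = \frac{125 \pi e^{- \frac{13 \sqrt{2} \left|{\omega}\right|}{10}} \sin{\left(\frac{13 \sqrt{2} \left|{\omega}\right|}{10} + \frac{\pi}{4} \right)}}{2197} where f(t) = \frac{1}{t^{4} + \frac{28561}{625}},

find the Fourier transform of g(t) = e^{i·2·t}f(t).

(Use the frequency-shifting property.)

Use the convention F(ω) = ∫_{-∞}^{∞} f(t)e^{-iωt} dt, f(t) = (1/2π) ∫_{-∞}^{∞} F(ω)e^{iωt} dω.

F[g](ω) = \frac{125 \pi e^{- \frac{13 \sqrt{2} \left|{\omega - 2}\right|}{10}} \sin{\left(\frac{13 \sqrt{2} \left|{\omega - 2}\right|}{10} + \frac{\pi}{4} \right)}}{2197}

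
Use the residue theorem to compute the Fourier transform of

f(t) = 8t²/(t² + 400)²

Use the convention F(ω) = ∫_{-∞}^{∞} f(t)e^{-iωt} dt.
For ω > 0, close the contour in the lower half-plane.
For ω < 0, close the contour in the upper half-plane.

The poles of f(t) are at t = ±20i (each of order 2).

Let g(z) = f(z)e^{-iωz}; for large |z| the factor e^{-iωz} decays in the lower half-plane when ω > 0 and in the upper half-plane when ω < 0.

Case ω > 0 (lower half-plane, clockwise contour ⇒ F(ω) = -2πi·ΣRes):
  Res_{z = - 20 i} g(z) = \frac{i \left(1 - 20 \omega\right) e^{- 20 \omega}}{10} (pole of order 2)
  F(ω) = -2πi·ΣRes = \frac{\pi \left(1 - 20 \omega\right) e^{- 20 \omega}}{5}

Case ω < 0 (upper half-plane, counterclockwise contour ⇒ F(ω) = +2πi·ΣRes):
  Res_{z = 20 i} g(z) = \frac{i \left(- 20 \omega - 1\right) e^{20 \omega}}{10} (pole of order 2)
  F(ω) = 2πi·ΣRes = \frac{\pi \left(20 \omega + 1\right) e^{20 \omega}}{5}

Both cases combine into a single formula in |ω|:

F(ω) = \frac{\pi \left(1 - 20 \left|{\omega}\right|\right) e^{- 20 \left|{\omega}\right|}}{5}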